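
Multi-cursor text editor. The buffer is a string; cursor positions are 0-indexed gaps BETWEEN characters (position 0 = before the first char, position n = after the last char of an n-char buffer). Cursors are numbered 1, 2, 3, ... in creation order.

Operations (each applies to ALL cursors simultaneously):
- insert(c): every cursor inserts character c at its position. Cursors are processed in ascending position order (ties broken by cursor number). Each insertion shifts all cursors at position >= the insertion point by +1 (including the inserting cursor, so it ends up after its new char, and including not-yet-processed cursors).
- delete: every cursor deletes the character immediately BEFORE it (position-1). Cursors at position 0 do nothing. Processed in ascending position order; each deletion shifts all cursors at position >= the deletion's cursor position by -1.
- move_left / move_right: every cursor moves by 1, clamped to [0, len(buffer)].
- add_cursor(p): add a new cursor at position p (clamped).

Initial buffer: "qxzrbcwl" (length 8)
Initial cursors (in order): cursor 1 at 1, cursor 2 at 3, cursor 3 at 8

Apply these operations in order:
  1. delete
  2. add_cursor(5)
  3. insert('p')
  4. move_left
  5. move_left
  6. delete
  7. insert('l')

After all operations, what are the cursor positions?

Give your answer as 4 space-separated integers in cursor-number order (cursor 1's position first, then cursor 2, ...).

Answer: 2 2 8 8

Derivation:
After op 1 (delete): buffer="xrbcw" (len 5), cursors c1@0 c2@1 c3@5, authorship .....
After op 2 (add_cursor(5)): buffer="xrbcw" (len 5), cursors c1@0 c2@1 c3@5 c4@5, authorship .....
After op 3 (insert('p')): buffer="pxprbcwpp" (len 9), cursors c1@1 c2@3 c3@9 c4@9, authorship 1.2....34
After op 4 (move_left): buffer="pxprbcwpp" (len 9), cursors c1@0 c2@2 c3@8 c4@8, authorship 1.2....34
After op 5 (move_left): buffer="pxprbcwpp" (len 9), cursors c1@0 c2@1 c3@7 c4@7, authorship 1.2....34
After op 6 (delete): buffer="xprbpp" (len 6), cursors c1@0 c2@0 c3@4 c4@4, authorship .2..34
After op 7 (insert('l')): buffer="llxprbllpp" (len 10), cursors c1@2 c2@2 c3@8 c4@8, authorship 12.2..3434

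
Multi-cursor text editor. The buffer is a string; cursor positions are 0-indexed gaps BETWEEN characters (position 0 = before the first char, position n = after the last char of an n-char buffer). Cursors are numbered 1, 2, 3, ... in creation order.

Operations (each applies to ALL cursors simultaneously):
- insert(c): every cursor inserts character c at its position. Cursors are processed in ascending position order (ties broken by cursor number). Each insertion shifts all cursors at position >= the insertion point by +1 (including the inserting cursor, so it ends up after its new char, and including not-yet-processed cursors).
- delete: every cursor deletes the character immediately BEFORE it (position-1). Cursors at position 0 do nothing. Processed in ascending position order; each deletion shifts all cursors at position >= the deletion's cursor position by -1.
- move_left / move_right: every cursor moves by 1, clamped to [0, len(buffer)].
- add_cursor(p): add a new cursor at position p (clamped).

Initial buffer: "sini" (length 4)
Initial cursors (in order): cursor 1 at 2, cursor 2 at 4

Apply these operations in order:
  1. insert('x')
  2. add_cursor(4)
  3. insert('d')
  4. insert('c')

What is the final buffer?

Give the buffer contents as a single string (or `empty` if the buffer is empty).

Answer: sixdcndcixdc

Derivation:
After op 1 (insert('x')): buffer="sixnix" (len 6), cursors c1@3 c2@6, authorship ..1..2
After op 2 (add_cursor(4)): buffer="sixnix" (len 6), cursors c1@3 c3@4 c2@6, authorship ..1..2
After op 3 (insert('d')): buffer="sixdndixd" (len 9), cursors c1@4 c3@6 c2@9, authorship ..11.3.22
After op 4 (insert('c')): buffer="sixdcndcixdc" (len 12), cursors c1@5 c3@8 c2@12, authorship ..111.33.222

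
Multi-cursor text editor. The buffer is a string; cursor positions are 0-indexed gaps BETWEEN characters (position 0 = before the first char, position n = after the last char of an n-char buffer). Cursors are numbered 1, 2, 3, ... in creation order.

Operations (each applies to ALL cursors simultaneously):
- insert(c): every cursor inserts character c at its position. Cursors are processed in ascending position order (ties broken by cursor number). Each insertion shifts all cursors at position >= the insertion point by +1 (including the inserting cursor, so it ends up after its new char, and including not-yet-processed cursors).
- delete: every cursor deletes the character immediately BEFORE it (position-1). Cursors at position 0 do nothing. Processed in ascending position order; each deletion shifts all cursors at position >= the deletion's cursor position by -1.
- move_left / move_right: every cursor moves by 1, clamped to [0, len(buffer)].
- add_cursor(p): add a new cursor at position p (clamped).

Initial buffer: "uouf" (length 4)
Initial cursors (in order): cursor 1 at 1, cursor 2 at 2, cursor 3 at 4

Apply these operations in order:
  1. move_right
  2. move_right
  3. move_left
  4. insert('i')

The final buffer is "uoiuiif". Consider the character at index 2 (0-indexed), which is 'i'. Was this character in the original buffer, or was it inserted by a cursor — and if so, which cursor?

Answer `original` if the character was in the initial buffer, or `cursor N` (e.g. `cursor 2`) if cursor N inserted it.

Answer: cursor 1

Derivation:
After op 1 (move_right): buffer="uouf" (len 4), cursors c1@2 c2@3 c3@4, authorship ....
After op 2 (move_right): buffer="uouf" (len 4), cursors c1@3 c2@4 c3@4, authorship ....
After op 3 (move_left): buffer="uouf" (len 4), cursors c1@2 c2@3 c3@3, authorship ....
After op 4 (insert('i')): buffer="uoiuiif" (len 7), cursors c1@3 c2@6 c3@6, authorship ..1.23.
Authorship (.=original, N=cursor N): . . 1 . 2 3 .
Index 2: author = 1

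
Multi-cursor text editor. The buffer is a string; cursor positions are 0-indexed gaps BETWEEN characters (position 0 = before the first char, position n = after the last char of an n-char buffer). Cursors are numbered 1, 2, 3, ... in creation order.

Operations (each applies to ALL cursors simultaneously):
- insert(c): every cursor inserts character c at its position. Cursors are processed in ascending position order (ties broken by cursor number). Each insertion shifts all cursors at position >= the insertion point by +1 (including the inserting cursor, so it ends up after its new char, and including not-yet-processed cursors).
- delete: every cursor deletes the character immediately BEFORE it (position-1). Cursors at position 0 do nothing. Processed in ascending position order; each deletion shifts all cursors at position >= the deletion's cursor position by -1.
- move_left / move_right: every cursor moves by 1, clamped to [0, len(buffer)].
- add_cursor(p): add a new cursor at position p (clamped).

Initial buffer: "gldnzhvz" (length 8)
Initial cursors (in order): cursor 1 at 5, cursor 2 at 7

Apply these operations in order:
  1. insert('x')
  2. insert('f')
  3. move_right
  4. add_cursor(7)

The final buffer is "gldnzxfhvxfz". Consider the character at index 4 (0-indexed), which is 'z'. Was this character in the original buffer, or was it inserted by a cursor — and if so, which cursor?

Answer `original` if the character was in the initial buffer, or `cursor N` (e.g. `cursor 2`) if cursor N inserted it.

Answer: original

Derivation:
After op 1 (insert('x')): buffer="gldnzxhvxz" (len 10), cursors c1@6 c2@9, authorship .....1..2.
After op 2 (insert('f')): buffer="gldnzxfhvxfz" (len 12), cursors c1@7 c2@11, authorship .....11..22.
After op 3 (move_right): buffer="gldnzxfhvxfz" (len 12), cursors c1@8 c2@12, authorship .....11..22.
After op 4 (add_cursor(7)): buffer="gldnzxfhvxfz" (len 12), cursors c3@7 c1@8 c2@12, authorship .....11..22.
Authorship (.=original, N=cursor N): . . . . . 1 1 . . 2 2 .
Index 4: author = original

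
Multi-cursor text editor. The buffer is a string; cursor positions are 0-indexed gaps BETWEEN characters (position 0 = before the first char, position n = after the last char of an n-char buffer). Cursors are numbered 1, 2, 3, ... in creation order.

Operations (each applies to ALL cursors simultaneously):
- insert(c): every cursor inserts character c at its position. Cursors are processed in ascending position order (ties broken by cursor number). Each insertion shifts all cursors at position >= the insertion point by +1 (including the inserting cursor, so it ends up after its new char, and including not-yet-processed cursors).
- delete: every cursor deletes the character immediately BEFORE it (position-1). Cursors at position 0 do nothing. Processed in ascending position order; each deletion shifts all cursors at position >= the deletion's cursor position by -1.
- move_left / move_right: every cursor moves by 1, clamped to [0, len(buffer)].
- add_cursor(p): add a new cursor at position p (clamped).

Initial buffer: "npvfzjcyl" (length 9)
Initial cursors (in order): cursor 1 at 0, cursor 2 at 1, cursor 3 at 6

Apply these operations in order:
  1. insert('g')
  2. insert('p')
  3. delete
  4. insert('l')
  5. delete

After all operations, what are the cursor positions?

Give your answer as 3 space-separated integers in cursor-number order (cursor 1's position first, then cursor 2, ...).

After op 1 (insert('g')): buffer="gngpvfzjgcyl" (len 12), cursors c1@1 c2@3 c3@9, authorship 1.2.....3...
After op 2 (insert('p')): buffer="gpngppvfzjgpcyl" (len 15), cursors c1@2 c2@5 c3@12, authorship 11.22.....33...
After op 3 (delete): buffer="gngpvfzjgcyl" (len 12), cursors c1@1 c2@3 c3@9, authorship 1.2.....3...
After op 4 (insert('l')): buffer="glnglpvfzjglcyl" (len 15), cursors c1@2 c2@5 c3@12, authorship 11.22.....33...
After op 5 (delete): buffer="gngpvfzjgcyl" (len 12), cursors c1@1 c2@3 c3@9, authorship 1.2.....3...

Answer: 1 3 9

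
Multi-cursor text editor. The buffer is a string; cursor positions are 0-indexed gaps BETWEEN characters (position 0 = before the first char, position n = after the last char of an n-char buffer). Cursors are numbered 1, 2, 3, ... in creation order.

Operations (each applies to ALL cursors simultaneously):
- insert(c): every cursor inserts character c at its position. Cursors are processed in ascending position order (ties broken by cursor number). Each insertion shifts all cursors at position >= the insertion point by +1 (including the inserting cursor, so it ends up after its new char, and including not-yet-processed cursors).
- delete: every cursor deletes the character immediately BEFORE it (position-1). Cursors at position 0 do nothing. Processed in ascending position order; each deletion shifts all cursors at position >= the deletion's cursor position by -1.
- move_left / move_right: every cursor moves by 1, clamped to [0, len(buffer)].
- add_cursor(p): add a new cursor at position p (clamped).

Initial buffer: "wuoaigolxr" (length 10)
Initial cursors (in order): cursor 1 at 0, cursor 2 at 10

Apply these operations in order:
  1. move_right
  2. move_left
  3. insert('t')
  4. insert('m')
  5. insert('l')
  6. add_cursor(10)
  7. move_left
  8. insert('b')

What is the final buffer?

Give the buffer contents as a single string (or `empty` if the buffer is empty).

After op 1 (move_right): buffer="wuoaigolxr" (len 10), cursors c1@1 c2@10, authorship ..........
After op 2 (move_left): buffer="wuoaigolxr" (len 10), cursors c1@0 c2@9, authorship ..........
After op 3 (insert('t')): buffer="twuoaigolxtr" (len 12), cursors c1@1 c2@11, authorship 1.........2.
After op 4 (insert('m')): buffer="tmwuoaigolxtmr" (len 14), cursors c1@2 c2@13, authorship 11.........22.
After op 5 (insert('l')): buffer="tmlwuoaigolxtmlr" (len 16), cursors c1@3 c2@15, authorship 111.........222.
After op 6 (add_cursor(10)): buffer="tmlwuoaigolxtmlr" (len 16), cursors c1@3 c3@10 c2@15, authorship 111.........222.
After op 7 (move_left): buffer="tmlwuoaigolxtmlr" (len 16), cursors c1@2 c3@9 c2@14, authorship 111.........222.
After op 8 (insert('b')): buffer="tmblwuoaigbolxtmblr" (len 19), cursors c1@3 c3@11 c2@17, authorship 1111......3...2222.

Answer: tmblwuoaigbolxtmblr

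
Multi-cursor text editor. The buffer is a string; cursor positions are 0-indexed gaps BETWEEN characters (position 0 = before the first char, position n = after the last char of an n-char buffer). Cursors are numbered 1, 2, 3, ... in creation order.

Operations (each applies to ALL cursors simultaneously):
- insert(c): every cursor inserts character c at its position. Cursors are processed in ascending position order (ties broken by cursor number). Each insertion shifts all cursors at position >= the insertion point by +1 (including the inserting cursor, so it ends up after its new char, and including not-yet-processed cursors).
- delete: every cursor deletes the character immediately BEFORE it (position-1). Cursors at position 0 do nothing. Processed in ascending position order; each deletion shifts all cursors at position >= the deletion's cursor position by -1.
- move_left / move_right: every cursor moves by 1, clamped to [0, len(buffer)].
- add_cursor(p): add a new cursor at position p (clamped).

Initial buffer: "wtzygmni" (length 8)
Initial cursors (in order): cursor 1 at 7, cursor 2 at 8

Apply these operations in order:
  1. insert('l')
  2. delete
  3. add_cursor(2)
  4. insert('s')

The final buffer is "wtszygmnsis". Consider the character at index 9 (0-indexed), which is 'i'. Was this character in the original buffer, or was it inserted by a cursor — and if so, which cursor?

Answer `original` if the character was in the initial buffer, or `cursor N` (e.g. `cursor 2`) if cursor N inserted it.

After op 1 (insert('l')): buffer="wtzygmnlil" (len 10), cursors c1@8 c2@10, authorship .......1.2
After op 2 (delete): buffer="wtzygmni" (len 8), cursors c1@7 c2@8, authorship ........
After op 3 (add_cursor(2)): buffer="wtzygmni" (len 8), cursors c3@2 c1@7 c2@8, authorship ........
After op 4 (insert('s')): buffer="wtszygmnsis" (len 11), cursors c3@3 c1@9 c2@11, authorship ..3.....1.2
Authorship (.=original, N=cursor N): . . 3 . . . . . 1 . 2
Index 9: author = original

Answer: original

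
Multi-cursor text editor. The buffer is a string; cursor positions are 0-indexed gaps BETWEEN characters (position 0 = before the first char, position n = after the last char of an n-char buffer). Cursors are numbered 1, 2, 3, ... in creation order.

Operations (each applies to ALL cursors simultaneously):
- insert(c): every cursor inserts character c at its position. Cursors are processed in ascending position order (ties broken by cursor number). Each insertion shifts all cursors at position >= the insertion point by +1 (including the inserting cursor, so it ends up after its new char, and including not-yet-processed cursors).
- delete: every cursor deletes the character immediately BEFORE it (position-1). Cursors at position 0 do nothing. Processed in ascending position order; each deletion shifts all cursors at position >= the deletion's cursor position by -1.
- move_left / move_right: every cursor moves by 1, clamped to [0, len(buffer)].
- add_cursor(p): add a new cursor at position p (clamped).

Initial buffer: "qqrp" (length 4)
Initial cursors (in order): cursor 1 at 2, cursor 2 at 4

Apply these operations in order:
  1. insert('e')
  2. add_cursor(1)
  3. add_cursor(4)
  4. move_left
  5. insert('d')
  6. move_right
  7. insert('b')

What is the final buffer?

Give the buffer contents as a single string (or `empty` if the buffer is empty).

Answer: dqbqdebdrbpdeb

Derivation:
After op 1 (insert('e')): buffer="qqerpe" (len 6), cursors c1@3 c2@6, authorship ..1..2
After op 2 (add_cursor(1)): buffer="qqerpe" (len 6), cursors c3@1 c1@3 c2@6, authorship ..1..2
After op 3 (add_cursor(4)): buffer="qqerpe" (len 6), cursors c3@1 c1@3 c4@4 c2@6, authorship ..1..2
After op 4 (move_left): buffer="qqerpe" (len 6), cursors c3@0 c1@2 c4@3 c2@5, authorship ..1..2
After op 5 (insert('d')): buffer="dqqdedrpde" (len 10), cursors c3@1 c1@4 c4@6 c2@9, authorship 3..114..22
After op 6 (move_right): buffer="dqqdedrpde" (len 10), cursors c3@2 c1@5 c4@7 c2@10, authorship 3..114..22
After op 7 (insert('b')): buffer="dqbqdebdrbpdeb" (len 14), cursors c3@3 c1@7 c4@10 c2@14, authorship 3.3.1114.4.222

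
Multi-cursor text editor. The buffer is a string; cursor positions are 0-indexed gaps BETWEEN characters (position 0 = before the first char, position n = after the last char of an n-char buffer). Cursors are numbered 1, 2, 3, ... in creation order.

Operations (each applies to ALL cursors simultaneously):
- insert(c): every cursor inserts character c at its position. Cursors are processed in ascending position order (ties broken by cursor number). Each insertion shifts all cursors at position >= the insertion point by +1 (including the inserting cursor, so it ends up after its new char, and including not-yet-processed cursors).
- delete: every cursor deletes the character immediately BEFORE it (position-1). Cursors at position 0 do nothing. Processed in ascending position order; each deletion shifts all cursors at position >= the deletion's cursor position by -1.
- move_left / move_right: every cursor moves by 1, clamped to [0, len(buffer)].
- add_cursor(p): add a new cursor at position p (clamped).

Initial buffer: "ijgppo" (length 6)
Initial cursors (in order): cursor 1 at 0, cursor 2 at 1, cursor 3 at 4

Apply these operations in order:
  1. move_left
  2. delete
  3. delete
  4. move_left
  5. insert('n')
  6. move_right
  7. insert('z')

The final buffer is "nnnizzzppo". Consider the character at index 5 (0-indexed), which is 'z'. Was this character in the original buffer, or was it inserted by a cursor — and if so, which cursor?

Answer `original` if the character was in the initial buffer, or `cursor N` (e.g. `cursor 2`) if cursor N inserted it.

Answer: cursor 2

Derivation:
After op 1 (move_left): buffer="ijgppo" (len 6), cursors c1@0 c2@0 c3@3, authorship ......
After op 2 (delete): buffer="ijppo" (len 5), cursors c1@0 c2@0 c3@2, authorship .....
After op 3 (delete): buffer="ippo" (len 4), cursors c1@0 c2@0 c3@1, authorship ....
After op 4 (move_left): buffer="ippo" (len 4), cursors c1@0 c2@0 c3@0, authorship ....
After op 5 (insert('n')): buffer="nnnippo" (len 7), cursors c1@3 c2@3 c3@3, authorship 123....
After op 6 (move_right): buffer="nnnippo" (len 7), cursors c1@4 c2@4 c3@4, authorship 123....
After op 7 (insert('z')): buffer="nnnizzzppo" (len 10), cursors c1@7 c2@7 c3@7, authorship 123.123...
Authorship (.=original, N=cursor N): 1 2 3 . 1 2 3 . . .
Index 5: author = 2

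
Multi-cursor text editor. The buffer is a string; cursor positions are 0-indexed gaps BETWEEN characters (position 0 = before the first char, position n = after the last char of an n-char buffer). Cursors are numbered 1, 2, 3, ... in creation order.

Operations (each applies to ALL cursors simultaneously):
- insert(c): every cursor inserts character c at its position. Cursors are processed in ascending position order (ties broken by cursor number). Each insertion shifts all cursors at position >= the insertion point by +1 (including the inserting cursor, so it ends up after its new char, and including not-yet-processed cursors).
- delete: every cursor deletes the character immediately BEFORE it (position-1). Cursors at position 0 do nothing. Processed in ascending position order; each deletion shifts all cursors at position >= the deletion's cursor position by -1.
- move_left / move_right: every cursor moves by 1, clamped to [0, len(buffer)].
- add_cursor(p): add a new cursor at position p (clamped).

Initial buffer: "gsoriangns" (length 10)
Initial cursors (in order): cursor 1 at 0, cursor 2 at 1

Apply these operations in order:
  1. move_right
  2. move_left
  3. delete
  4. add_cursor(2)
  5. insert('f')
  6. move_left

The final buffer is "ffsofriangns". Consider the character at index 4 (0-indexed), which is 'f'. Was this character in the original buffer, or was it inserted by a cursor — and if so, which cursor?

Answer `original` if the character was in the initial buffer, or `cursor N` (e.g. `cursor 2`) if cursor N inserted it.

Answer: cursor 3

Derivation:
After op 1 (move_right): buffer="gsoriangns" (len 10), cursors c1@1 c2@2, authorship ..........
After op 2 (move_left): buffer="gsoriangns" (len 10), cursors c1@0 c2@1, authorship ..........
After op 3 (delete): buffer="soriangns" (len 9), cursors c1@0 c2@0, authorship .........
After op 4 (add_cursor(2)): buffer="soriangns" (len 9), cursors c1@0 c2@0 c3@2, authorship .........
After op 5 (insert('f')): buffer="ffsofriangns" (len 12), cursors c1@2 c2@2 c3@5, authorship 12..3.......
After op 6 (move_left): buffer="ffsofriangns" (len 12), cursors c1@1 c2@1 c3@4, authorship 12..3.......
Authorship (.=original, N=cursor N): 1 2 . . 3 . . . . . . .
Index 4: author = 3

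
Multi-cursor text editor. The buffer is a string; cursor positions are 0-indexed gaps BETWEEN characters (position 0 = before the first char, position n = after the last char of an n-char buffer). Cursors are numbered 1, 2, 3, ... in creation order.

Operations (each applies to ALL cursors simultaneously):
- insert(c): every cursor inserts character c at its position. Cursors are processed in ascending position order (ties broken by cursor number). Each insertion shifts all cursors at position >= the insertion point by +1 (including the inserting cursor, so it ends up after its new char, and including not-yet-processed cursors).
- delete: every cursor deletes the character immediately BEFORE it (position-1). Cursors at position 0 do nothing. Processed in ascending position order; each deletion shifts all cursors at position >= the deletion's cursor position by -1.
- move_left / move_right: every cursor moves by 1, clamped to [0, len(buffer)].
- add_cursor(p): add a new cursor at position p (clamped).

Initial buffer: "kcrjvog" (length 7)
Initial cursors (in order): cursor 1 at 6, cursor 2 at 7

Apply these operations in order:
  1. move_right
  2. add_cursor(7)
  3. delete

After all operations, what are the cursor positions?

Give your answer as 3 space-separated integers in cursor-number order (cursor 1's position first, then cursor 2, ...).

After op 1 (move_right): buffer="kcrjvog" (len 7), cursors c1@7 c2@7, authorship .......
After op 2 (add_cursor(7)): buffer="kcrjvog" (len 7), cursors c1@7 c2@7 c3@7, authorship .......
After op 3 (delete): buffer="kcrj" (len 4), cursors c1@4 c2@4 c3@4, authorship ....

Answer: 4 4 4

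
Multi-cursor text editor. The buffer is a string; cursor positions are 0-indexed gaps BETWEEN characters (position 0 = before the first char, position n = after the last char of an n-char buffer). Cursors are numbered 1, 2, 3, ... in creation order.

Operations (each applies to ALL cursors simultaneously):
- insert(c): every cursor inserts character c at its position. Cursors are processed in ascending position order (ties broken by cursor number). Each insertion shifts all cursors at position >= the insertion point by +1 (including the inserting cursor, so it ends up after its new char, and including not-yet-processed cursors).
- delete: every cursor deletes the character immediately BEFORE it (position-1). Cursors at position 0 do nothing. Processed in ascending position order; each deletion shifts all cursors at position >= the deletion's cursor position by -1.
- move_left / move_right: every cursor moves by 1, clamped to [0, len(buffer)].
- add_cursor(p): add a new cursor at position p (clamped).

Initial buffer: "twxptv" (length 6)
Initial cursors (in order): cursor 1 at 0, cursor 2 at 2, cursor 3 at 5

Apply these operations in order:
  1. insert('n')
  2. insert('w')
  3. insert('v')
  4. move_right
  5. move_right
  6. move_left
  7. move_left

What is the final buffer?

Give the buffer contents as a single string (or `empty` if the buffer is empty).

Answer: nwvtwnwvxptnwvv

Derivation:
After op 1 (insert('n')): buffer="ntwnxptnv" (len 9), cursors c1@1 c2@4 c3@8, authorship 1..2...3.
After op 2 (insert('w')): buffer="nwtwnwxptnwv" (len 12), cursors c1@2 c2@6 c3@11, authorship 11..22...33.
After op 3 (insert('v')): buffer="nwvtwnwvxptnwvv" (len 15), cursors c1@3 c2@8 c3@14, authorship 111..222...333.
After op 4 (move_right): buffer="nwvtwnwvxptnwvv" (len 15), cursors c1@4 c2@9 c3@15, authorship 111..222...333.
After op 5 (move_right): buffer="nwvtwnwvxptnwvv" (len 15), cursors c1@5 c2@10 c3@15, authorship 111..222...333.
After op 6 (move_left): buffer="nwvtwnwvxptnwvv" (len 15), cursors c1@4 c2@9 c3@14, authorship 111..222...333.
After op 7 (move_left): buffer="nwvtwnwvxptnwvv" (len 15), cursors c1@3 c2@8 c3@13, authorship 111..222...333.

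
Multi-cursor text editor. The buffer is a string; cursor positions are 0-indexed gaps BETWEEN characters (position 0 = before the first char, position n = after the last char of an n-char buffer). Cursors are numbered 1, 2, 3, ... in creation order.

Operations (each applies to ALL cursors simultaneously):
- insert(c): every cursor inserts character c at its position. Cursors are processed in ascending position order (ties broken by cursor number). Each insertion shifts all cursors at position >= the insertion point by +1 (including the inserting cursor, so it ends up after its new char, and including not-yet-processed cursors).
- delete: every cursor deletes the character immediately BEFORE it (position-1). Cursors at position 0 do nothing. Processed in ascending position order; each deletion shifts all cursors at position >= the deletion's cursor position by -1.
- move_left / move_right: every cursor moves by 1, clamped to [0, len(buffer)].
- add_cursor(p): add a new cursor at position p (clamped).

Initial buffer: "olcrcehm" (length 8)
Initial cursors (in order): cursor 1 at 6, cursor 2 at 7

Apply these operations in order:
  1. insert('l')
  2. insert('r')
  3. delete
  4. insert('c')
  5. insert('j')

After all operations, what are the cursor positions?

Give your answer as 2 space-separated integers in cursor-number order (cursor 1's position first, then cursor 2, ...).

After op 1 (insert('l')): buffer="olcrcelhlm" (len 10), cursors c1@7 c2@9, authorship ......1.2.
After op 2 (insert('r')): buffer="olcrcelrhlrm" (len 12), cursors c1@8 c2@11, authorship ......11.22.
After op 3 (delete): buffer="olcrcelhlm" (len 10), cursors c1@7 c2@9, authorship ......1.2.
After op 4 (insert('c')): buffer="olcrcelchlcm" (len 12), cursors c1@8 c2@11, authorship ......11.22.
After op 5 (insert('j')): buffer="olcrcelcjhlcjm" (len 14), cursors c1@9 c2@13, authorship ......111.222.

Answer: 9 13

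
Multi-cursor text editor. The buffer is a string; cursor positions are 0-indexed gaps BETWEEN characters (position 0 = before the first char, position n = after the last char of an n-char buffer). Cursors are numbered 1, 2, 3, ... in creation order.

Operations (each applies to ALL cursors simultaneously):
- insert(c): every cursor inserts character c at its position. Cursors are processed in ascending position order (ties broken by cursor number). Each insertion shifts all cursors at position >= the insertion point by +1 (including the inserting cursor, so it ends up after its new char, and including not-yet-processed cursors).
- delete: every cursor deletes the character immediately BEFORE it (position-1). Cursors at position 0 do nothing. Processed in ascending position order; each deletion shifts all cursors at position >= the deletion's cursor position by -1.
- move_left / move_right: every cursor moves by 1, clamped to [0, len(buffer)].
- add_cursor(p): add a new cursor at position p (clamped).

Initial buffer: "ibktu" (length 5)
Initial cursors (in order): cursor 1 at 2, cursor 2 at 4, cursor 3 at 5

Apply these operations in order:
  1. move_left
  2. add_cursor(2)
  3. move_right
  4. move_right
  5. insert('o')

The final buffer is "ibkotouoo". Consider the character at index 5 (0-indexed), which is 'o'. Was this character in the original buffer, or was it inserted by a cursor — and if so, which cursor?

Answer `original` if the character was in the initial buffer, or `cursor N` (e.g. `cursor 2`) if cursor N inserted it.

Answer: cursor 4

Derivation:
After op 1 (move_left): buffer="ibktu" (len 5), cursors c1@1 c2@3 c3@4, authorship .....
After op 2 (add_cursor(2)): buffer="ibktu" (len 5), cursors c1@1 c4@2 c2@3 c3@4, authorship .....
After op 3 (move_right): buffer="ibktu" (len 5), cursors c1@2 c4@3 c2@4 c3@5, authorship .....
After op 4 (move_right): buffer="ibktu" (len 5), cursors c1@3 c4@4 c2@5 c3@5, authorship .....
After op 5 (insert('o')): buffer="ibkotouoo" (len 9), cursors c1@4 c4@6 c2@9 c3@9, authorship ...1.4.23
Authorship (.=original, N=cursor N): . . . 1 . 4 . 2 3
Index 5: author = 4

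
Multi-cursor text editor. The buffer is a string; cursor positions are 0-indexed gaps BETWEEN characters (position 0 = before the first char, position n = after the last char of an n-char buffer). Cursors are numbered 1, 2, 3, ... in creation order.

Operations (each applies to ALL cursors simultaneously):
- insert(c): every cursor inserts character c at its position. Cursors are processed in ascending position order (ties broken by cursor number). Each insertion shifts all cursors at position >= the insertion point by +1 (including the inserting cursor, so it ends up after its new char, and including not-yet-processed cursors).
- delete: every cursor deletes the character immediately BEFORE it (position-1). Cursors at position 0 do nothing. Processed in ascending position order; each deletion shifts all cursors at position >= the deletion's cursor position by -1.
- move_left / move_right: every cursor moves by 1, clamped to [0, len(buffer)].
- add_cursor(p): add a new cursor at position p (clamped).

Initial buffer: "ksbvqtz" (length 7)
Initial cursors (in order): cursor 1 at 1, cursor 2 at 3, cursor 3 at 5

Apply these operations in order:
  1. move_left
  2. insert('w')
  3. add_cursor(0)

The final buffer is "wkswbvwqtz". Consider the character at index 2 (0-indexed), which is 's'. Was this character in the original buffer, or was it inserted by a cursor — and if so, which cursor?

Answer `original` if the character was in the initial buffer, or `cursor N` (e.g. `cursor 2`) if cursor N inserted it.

After op 1 (move_left): buffer="ksbvqtz" (len 7), cursors c1@0 c2@2 c3@4, authorship .......
After op 2 (insert('w')): buffer="wkswbvwqtz" (len 10), cursors c1@1 c2@4 c3@7, authorship 1..2..3...
After op 3 (add_cursor(0)): buffer="wkswbvwqtz" (len 10), cursors c4@0 c1@1 c2@4 c3@7, authorship 1..2..3...
Authorship (.=original, N=cursor N): 1 . . 2 . . 3 . . .
Index 2: author = original

Answer: original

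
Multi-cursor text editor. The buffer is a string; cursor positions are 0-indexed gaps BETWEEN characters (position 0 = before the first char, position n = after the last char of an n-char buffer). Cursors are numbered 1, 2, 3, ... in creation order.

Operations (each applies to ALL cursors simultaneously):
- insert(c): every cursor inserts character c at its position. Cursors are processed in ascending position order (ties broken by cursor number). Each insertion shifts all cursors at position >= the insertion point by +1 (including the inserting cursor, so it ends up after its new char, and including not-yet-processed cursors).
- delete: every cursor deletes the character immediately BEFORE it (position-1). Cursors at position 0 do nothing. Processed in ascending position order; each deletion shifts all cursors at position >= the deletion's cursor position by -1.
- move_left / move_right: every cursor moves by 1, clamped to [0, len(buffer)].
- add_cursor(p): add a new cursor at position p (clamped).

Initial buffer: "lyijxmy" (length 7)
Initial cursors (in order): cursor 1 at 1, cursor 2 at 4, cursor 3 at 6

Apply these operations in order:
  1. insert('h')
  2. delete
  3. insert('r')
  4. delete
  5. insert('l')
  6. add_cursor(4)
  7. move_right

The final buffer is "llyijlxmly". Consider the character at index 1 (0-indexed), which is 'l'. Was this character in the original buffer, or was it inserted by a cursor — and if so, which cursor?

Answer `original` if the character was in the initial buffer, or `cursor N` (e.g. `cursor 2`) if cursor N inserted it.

After op 1 (insert('h')): buffer="lhyijhxmhy" (len 10), cursors c1@2 c2@6 c3@9, authorship .1...2..3.
After op 2 (delete): buffer="lyijxmy" (len 7), cursors c1@1 c2@4 c3@6, authorship .......
After op 3 (insert('r')): buffer="lryijrxmry" (len 10), cursors c1@2 c2@6 c3@9, authorship .1...2..3.
After op 4 (delete): buffer="lyijxmy" (len 7), cursors c1@1 c2@4 c3@6, authorship .......
After op 5 (insert('l')): buffer="llyijlxmly" (len 10), cursors c1@2 c2@6 c3@9, authorship .1...2..3.
After op 6 (add_cursor(4)): buffer="llyijlxmly" (len 10), cursors c1@2 c4@4 c2@6 c3@9, authorship .1...2..3.
After op 7 (move_right): buffer="llyijlxmly" (len 10), cursors c1@3 c4@5 c2@7 c3@10, authorship .1...2..3.
Authorship (.=original, N=cursor N): . 1 . . . 2 . . 3 .
Index 1: author = 1

Answer: cursor 1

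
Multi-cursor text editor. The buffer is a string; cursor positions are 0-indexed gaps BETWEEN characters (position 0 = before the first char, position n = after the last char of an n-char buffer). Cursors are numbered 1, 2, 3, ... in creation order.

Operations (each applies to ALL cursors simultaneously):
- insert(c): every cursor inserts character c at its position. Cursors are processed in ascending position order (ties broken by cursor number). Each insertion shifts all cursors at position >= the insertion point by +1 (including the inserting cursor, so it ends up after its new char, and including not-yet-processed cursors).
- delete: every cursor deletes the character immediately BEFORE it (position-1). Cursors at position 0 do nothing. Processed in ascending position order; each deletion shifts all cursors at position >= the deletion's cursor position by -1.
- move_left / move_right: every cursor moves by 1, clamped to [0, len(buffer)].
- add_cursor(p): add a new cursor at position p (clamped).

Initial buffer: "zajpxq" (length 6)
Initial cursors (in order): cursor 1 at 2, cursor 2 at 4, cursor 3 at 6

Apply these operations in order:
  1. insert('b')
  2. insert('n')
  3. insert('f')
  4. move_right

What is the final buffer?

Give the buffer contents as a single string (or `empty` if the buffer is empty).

After op 1 (insert('b')): buffer="zabjpbxqb" (len 9), cursors c1@3 c2@6 c3@9, authorship ..1..2..3
After op 2 (insert('n')): buffer="zabnjpbnxqbn" (len 12), cursors c1@4 c2@8 c3@12, authorship ..11..22..33
After op 3 (insert('f')): buffer="zabnfjpbnfxqbnf" (len 15), cursors c1@5 c2@10 c3@15, authorship ..111..222..333
After op 4 (move_right): buffer="zabnfjpbnfxqbnf" (len 15), cursors c1@6 c2@11 c3@15, authorship ..111..222..333

Answer: zabnfjpbnfxqbnf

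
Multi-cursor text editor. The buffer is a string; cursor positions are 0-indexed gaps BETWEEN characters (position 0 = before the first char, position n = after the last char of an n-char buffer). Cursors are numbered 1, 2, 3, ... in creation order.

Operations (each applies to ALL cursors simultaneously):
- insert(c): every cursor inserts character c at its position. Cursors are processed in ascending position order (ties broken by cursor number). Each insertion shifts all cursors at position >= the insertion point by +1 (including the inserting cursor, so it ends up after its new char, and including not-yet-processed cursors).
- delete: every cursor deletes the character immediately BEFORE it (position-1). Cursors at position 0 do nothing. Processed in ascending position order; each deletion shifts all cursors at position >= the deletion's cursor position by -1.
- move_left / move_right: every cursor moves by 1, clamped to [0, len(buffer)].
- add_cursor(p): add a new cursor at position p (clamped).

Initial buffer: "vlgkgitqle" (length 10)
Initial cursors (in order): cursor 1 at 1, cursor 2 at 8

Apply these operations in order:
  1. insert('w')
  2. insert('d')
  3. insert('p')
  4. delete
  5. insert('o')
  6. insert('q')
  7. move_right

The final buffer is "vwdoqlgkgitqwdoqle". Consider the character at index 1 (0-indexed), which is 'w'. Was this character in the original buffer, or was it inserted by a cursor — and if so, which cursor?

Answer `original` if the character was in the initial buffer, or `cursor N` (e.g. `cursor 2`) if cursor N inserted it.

After op 1 (insert('w')): buffer="vwlgkgitqwle" (len 12), cursors c1@2 c2@10, authorship .1.......2..
After op 2 (insert('d')): buffer="vwdlgkgitqwdle" (len 14), cursors c1@3 c2@12, authorship .11.......22..
After op 3 (insert('p')): buffer="vwdplgkgitqwdple" (len 16), cursors c1@4 c2@14, authorship .111.......222..
After op 4 (delete): buffer="vwdlgkgitqwdle" (len 14), cursors c1@3 c2@12, authorship .11.......22..
After op 5 (insert('o')): buffer="vwdolgkgitqwdole" (len 16), cursors c1@4 c2@14, authorship .111.......222..
After op 6 (insert('q')): buffer="vwdoqlgkgitqwdoqle" (len 18), cursors c1@5 c2@16, authorship .1111.......2222..
After op 7 (move_right): buffer="vwdoqlgkgitqwdoqle" (len 18), cursors c1@6 c2@17, authorship .1111.......2222..
Authorship (.=original, N=cursor N): . 1 1 1 1 . . . . . . . 2 2 2 2 . .
Index 1: author = 1

Answer: cursor 1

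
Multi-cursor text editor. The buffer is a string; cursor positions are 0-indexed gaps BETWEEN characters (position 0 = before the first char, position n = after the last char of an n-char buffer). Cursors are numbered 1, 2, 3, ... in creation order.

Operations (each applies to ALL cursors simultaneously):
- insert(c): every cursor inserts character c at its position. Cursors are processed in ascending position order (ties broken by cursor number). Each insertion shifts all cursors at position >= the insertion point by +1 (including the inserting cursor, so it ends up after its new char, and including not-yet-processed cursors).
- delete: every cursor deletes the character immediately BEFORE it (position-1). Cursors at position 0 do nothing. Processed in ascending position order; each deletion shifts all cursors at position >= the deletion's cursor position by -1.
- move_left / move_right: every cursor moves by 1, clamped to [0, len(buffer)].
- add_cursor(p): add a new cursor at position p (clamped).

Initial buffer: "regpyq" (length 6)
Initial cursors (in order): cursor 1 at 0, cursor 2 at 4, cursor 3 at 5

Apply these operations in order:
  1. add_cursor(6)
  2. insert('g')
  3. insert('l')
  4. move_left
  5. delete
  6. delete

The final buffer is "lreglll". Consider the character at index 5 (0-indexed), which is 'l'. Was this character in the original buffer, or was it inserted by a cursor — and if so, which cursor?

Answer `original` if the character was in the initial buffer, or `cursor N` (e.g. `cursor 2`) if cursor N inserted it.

After op 1 (add_cursor(6)): buffer="regpyq" (len 6), cursors c1@0 c2@4 c3@5 c4@6, authorship ......
After op 2 (insert('g')): buffer="gregpgygqg" (len 10), cursors c1@1 c2@6 c3@8 c4@10, authorship 1....2.3.4
After op 3 (insert('l')): buffer="glregpglyglqgl" (len 14), cursors c1@2 c2@8 c3@11 c4@14, authorship 11....22.33.44
After op 4 (move_left): buffer="glregpglyglqgl" (len 14), cursors c1@1 c2@7 c3@10 c4@13, authorship 11....22.33.44
After op 5 (delete): buffer="lregplylql" (len 10), cursors c1@0 c2@5 c3@7 c4@9, authorship 1....2.3.4
After op 6 (delete): buffer="lreglll" (len 7), cursors c1@0 c2@4 c3@5 c4@6, authorship 1...234
Authorship (.=original, N=cursor N): 1 . . . 2 3 4
Index 5: author = 3

Answer: cursor 3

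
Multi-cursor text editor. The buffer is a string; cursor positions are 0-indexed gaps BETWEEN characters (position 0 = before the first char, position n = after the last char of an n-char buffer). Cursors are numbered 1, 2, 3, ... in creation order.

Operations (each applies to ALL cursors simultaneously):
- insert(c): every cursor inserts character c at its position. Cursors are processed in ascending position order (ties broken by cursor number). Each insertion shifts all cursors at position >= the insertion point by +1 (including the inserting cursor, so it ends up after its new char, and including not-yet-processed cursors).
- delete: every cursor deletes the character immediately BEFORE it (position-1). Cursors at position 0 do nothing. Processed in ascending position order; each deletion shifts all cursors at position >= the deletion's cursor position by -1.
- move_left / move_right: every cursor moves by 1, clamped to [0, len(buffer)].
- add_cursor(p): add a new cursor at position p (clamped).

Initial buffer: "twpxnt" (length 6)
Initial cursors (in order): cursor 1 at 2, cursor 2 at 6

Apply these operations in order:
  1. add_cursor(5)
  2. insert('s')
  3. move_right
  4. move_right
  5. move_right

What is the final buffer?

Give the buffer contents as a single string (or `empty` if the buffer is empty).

After op 1 (add_cursor(5)): buffer="twpxnt" (len 6), cursors c1@2 c3@5 c2@6, authorship ......
After op 2 (insert('s')): buffer="twspxnsts" (len 9), cursors c1@3 c3@7 c2@9, authorship ..1...3.2
After op 3 (move_right): buffer="twspxnsts" (len 9), cursors c1@4 c3@8 c2@9, authorship ..1...3.2
After op 4 (move_right): buffer="twspxnsts" (len 9), cursors c1@5 c2@9 c3@9, authorship ..1...3.2
After op 5 (move_right): buffer="twspxnsts" (len 9), cursors c1@6 c2@9 c3@9, authorship ..1...3.2

Answer: twspxnsts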